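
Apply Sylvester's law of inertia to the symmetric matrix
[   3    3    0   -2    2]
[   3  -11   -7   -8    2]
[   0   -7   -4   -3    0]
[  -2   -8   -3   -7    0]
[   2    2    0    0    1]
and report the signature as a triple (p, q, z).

step 0: pivot 3 → sign +
step 1: pivot -14 → sign −
step 2: pivot -1/2 → sign −
step 3: pivot -121/21 → sign −
step 4: pivot -3/121 → sign −
signature = (1, 4, 0)

Answer: (1, 4, 0)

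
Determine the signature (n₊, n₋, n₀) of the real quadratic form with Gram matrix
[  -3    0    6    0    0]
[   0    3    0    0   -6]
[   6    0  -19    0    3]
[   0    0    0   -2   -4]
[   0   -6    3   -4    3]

step 0: pivot -3 → sign −
step 1: pivot 3 → sign +
step 2: pivot -7 → sign −
step 3: pivot -2 → sign −
step 4: pivot 2/7 → sign +
signature = (2, 3, 0)

Answer: (2, 3, 0)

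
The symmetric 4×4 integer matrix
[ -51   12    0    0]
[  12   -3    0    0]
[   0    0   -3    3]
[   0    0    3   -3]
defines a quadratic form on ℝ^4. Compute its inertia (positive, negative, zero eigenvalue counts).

Answer: (0, 3, 1)

Derivation:
step 0: pivot -51 → sign −
step 1: pivot -3/17 → sign −
step 2: pivot -3 → sign −
step 3: row/col 3 already zero → sign 0
signature = (0, 3, 1)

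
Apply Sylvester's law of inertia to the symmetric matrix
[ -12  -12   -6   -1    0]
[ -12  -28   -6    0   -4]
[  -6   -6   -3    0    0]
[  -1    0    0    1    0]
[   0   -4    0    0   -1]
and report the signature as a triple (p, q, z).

step 0: pivot -12 → sign −
step 1: pivot -16 → sign −
step 2: pivot 55/48 → sign +
step 3: pivot -12/55 → sign −
step 4: row/col 4 already zero → sign 0
signature = (1, 3, 1)

Answer: (1, 3, 1)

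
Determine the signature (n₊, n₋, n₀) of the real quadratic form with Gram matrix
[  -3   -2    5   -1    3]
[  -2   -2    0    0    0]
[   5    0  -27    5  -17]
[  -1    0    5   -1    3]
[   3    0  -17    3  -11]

step 0: pivot -3 → sign −
step 1: pivot -2/3 → sign −
step 2: pivot -2 → sign −
step 3: row/col 3 already zero → sign 0
step 4: row/col 4 already zero → sign 0
signature = (0, 3, 2)

Answer: (0, 3, 2)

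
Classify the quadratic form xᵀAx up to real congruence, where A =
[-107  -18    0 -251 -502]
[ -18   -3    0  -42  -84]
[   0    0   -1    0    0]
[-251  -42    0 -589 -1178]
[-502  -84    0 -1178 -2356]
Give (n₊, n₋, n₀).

Answer: (1, 3, 1)

Derivation:
step 0: pivot -107 → sign −
step 1: pivot 3/107 → sign +
step 2: pivot -1 → sign −
step 3: pivot -2 → sign −
step 4: row/col 4 already zero → sign 0
signature = (1, 3, 1)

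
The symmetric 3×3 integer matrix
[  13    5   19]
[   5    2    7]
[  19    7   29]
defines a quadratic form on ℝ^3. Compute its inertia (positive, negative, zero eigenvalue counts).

Answer: (2, 0, 1)

Derivation:
step 0: pivot 13 → sign +
step 1: pivot 1/13 → sign +
step 2: row/col 2 already zero → sign 0
signature = (2, 0, 1)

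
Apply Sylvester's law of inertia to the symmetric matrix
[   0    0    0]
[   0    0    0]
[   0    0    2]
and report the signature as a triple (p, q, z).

step 0: pivot 2 → sign +
step 1: row/col 1 already zero → sign 0
step 2: row/col 2 already zero → sign 0
signature = (1, 0, 2)

Answer: (1, 0, 2)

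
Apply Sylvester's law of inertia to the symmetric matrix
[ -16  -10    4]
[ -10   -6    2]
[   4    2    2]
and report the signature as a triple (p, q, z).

Answer: (2, 1, 0)

Derivation:
step 0: pivot -16 → sign −
step 1: pivot 1/4 → sign +
step 2: pivot 2 → sign +
signature = (2, 1, 0)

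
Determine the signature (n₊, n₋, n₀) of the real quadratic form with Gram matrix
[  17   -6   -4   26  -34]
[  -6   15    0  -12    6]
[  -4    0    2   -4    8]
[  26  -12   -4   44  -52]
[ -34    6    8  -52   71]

Answer: (3, 1, 1)

Derivation:
step 0: pivot 17 → sign +
step 1: pivot 219/17 → sign +
step 2: pivot 66/73 → sign +
step 3: pivot -3/11 → sign −
step 4: row/col 4 already zero → sign 0
signature = (3, 1, 1)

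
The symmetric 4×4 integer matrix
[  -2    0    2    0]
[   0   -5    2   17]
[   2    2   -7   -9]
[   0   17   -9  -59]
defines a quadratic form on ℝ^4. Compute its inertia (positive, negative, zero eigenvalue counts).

step 0: pivot -2 → sign −
step 1: pivot -5 → sign −
step 2: pivot -21/5 → sign −
step 3: pivot -1/21 → sign −
signature = (0, 4, 0)

Answer: (0, 4, 0)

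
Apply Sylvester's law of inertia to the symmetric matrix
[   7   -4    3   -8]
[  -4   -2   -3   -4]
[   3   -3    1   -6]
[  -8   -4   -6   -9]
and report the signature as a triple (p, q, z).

step 0: pivot 7 → sign +
step 1: pivot -30/7 → sign −
step 2: pivot 1/10 → sign +
step 3: pivot -1 → sign −
signature = (2, 2, 0)

Answer: (2, 2, 0)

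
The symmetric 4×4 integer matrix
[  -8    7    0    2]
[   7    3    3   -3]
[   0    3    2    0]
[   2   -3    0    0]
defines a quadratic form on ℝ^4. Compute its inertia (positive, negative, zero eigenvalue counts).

Answer: (3, 1, 0)

Derivation:
step 0: pivot -8 → sign −
step 1: pivot 73/8 → sign +
step 2: pivot 74/73 → sign +
step 3: pivot 6/37 → sign +
signature = (3, 1, 0)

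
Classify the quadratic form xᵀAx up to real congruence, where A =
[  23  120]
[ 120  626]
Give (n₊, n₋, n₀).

Answer: (1, 1, 0)

Derivation:
step 0: pivot 23 → sign +
step 1: pivot -2/23 → sign −
signature = (1, 1, 0)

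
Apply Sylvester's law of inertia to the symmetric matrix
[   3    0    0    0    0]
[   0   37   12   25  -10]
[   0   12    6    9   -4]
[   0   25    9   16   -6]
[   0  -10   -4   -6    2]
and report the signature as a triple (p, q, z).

step 0: pivot 3 → sign +
step 1: pivot 37 → sign +
step 2: pivot 78/37 → sign +
step 3: pivot -33/26 → sign −
step 4: pivot -2/33 → sign −
signature = (3, 2, 0)

Answer: (3, 2, 0)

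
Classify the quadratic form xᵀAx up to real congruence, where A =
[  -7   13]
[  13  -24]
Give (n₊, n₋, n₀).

Answer: (1, 1, 0)

Derivation:
step 0: pivot -7 → sign −
step 1: pivot 1/7 → sign +
signature = (1, 1, 0)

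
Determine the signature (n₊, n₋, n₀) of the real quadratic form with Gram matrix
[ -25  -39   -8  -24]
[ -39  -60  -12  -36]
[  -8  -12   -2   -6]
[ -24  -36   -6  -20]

step 0: pivot -25 → sign −
step 1: pivot 21/25 → sign +
step 2: pivot 2/7 → sign +
step 3: pivot -2 → sign −
signature = (2, 2, 0)

Answer: (2, 2, 0)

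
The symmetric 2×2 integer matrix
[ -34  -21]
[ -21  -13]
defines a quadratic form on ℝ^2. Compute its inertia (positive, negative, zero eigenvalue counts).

Answer: (0, 2, 0)

Derivation:
step 0: pivot -34 → sign −
step 1: pivot -1/34 → sign −
signature = (0, 2, 0)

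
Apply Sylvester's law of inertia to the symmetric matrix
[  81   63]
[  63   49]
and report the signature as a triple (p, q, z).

step 0: pivot 81 → sign +
step 1: row/col 1 already zero → sign 0
signature = (1, 0, 1)

Answer: (1, 0, 1)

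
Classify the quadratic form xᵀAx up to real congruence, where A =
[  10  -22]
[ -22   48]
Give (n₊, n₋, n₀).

step 0: pivot 10 → sign +
step 1: pivot -2/5 → sign −
signature = (1, 1, 0)

Answer: (1, 1, 0)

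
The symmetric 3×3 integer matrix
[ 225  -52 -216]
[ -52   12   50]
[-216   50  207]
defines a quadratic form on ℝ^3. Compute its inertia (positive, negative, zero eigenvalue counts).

step 0: pivot 225 → sign +
step 1: pivot -4/225 → sign −
step 2: row/col 2 already zero → sign 0
signature = (1, 1, 1)

Answer: (1, 1, 1)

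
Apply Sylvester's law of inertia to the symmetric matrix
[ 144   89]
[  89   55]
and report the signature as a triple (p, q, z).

Answer: (1, 1, 0)

Derivation:
step 0: pivot 144 → sign +
step 1: pivot -1/144 → sign −
signature = (1, 1, 0)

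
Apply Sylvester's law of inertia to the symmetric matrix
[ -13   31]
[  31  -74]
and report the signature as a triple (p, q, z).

step 0: pivot -13 → sign −
step 1: pivot -1/13 → sign −
signature = (0, 2, 0)

Answer: (0, 2, 0)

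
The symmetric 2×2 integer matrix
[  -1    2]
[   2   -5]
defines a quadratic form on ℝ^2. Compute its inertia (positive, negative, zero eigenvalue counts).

step 0: pivot -1 → sign −
step 1: pivot -1 → sign −
signature = (0, 2, 0)

Answer: (0, 2, 0)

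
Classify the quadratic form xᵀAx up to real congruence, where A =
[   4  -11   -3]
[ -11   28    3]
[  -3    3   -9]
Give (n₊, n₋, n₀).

step 0: pivot 4 → sign +
step 1: pivot -9/4 → sign −
step 2: pivot 1 → sign +
signature = (2, 1, 0)

Answer: (2, 1, 0)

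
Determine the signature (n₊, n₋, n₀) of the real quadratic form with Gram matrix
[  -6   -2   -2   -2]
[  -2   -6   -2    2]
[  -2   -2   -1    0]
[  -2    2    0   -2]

step 0: pivot -6 → sign −
step 1: pivot -16/3 → sign −
step 2: row/col 2 already zero → sign 0
step 3: row/col 3 already zero → sign 0
signature = (0, 2, 2)

Answer: (0, 2, 2)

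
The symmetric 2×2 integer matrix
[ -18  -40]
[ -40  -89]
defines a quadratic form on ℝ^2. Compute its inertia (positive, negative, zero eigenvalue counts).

step 0: pivot -18 → sign −
step 1: pivot -1/9 → sign −
signature = (0, 2, 0)

Answer: (0, 2, 0)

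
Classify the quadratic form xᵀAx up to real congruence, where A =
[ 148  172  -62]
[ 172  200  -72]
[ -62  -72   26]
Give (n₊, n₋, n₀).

step 0: pivot 148 → sign +
step 1: pivot 4/37 → sign +
step 2: row/col 2 already zero → sign 0
signature = (2, 0, 1)

Answer: (2, 0, 1)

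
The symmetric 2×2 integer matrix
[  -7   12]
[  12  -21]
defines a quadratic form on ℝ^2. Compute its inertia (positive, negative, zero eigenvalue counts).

step 0: pivot -7 → sign −
step 1: pivot -3/7 → sign −
signature = (0, 2, 0)

Answer: (0, 2, 0)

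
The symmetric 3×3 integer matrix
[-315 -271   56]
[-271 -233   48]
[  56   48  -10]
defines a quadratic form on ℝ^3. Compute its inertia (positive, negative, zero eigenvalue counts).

Answer: (1, 2, 0)

Derivation:
step 0: pivot -315 → sign −
step 1: pivot 46/315 → sign +
step 2: pivot -6/23 → sign −
signature = (1, 2, 0)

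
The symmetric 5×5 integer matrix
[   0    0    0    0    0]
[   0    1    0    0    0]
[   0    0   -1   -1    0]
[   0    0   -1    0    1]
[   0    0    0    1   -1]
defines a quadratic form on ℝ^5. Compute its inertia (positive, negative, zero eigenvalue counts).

step 0: pivot 1 → sign +
step 1: pivot -1 → sign −
step 2: pivot 1 → sign +
step 3: pivot -2 → sign −
step 4: row/col 4 already zero → sign 0
signature = (2, 2, 1)

Answer: (2, 2, 1)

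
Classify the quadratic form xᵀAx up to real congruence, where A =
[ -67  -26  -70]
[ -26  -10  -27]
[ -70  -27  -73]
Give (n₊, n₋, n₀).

step 0: pivot -67 → sign −
step 1: pivot 6/67 → sign +
step 2: pivot -1/6 → sign −
signature = (1, 2, 0)

Answer: (1, 2, 0)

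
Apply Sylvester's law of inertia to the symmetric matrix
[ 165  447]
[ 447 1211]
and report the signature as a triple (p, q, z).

Answer: (2, 0, 0)

Derivation:
step 0: pivot 165 → sign +
step 1: pivot 2/55 → sign +
signature = (2, 0, 0)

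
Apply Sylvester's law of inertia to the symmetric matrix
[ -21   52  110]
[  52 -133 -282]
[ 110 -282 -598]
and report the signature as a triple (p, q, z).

Answer: (1, 2, 0)

Derivation:
step 0: pivot -21 → sign −
step 1: pivot -89/21 → sign −
step 2: pivot 2/89 → sign +
signature = (1, 2, 0)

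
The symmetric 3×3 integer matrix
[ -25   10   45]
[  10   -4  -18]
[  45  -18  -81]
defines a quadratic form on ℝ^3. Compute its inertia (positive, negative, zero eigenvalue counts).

step 0: pivot -25 → sign −
step 1: row/col 1 already zero → sign 0
step 2: row/col 2 already zero → sign 0
signature = (0, 1, 2)

Answer: (0, 1, 2)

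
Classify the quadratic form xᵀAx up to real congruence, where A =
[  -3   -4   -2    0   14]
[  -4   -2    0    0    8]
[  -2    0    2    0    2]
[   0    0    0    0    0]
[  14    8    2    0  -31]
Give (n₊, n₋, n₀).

step 0: pivot -3 → sign −
step 1: pivot 10/3 → sign +
step 2: pivot 6/5 → sign +
step 3: pivot -1 → sign −
step 4: row/col 4 already zero → sign 0
signature = (2, 2, 1)

Answer: (2, 2, 1)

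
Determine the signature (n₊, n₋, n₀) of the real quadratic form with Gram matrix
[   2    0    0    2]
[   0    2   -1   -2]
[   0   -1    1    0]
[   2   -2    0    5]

step 0: pivot 2 → sign +
step 1: pivot 2 → sign +
step 2: pivot 1/2 → sign +
step 3: pivot -1 → sign −
signature = (3, 1, 0)

Answer: (3, 1, 0)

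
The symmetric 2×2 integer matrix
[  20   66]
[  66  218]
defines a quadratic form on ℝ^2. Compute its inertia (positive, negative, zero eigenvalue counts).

step 0: pivot 20 → sign +
step 1: pivot 1/5 → sign +
signature = (2, 0, 0)

Answer: (2, 0, 0)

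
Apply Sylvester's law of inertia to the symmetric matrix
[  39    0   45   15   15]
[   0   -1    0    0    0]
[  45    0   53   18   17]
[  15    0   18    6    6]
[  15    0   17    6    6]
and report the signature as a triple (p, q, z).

Answer: (3, 2, 0)

Derivation:
step 0: pivot 39 → sign +
step 1: pivot -1 → sign −
step 2: pivot 14/13 → sign +
step 3: pivot -3/14 → sign −
step 4: pivot 1 → sign +
signature = (3, 2, 0)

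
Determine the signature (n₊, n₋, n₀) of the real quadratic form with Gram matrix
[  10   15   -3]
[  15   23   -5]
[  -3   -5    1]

step 0: pivot 10 → sign +
step 1: pivot 1/2 → sign +
step 2: pivot -2/5 → sign −
signature = (2, 1, 0)

Answer: (2, 1, 0)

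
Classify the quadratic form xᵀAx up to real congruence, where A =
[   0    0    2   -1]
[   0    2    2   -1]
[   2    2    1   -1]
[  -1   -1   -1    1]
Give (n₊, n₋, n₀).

step 0: pivot 2 → sign +
step 1: pivot -1 → sign −
step 2: pivot 4 → sign +
step 3: pivot 1/4 → sign +
signature = (3, 1, 0)

Answer: (3, 1, 0)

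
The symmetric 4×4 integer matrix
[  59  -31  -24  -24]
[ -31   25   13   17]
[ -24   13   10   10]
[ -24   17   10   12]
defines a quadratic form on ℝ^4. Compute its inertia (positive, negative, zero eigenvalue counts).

Answer: (4, 0, 0)

Derivation:
step 0: pivot 59 → sign +
step 1: pivot 514/59 → sign +
step 2: pivot 113/514 → sign +
step 3: pivot 2/113 → sign +
signature = (4, 0, 0)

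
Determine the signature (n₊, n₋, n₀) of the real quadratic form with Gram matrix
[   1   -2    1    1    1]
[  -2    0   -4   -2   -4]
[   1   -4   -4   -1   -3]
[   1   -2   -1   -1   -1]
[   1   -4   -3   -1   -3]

Answer: (1, 4, 0)

Derivation:
step 0: pivot 1 → sign +
step 1: pivot -4 → sign −
step 2: pivot -4 → sign −
step 3: pivot -1 → sign −
step 4: pivot -1/2 → sign −
signature = (1, 4, 0)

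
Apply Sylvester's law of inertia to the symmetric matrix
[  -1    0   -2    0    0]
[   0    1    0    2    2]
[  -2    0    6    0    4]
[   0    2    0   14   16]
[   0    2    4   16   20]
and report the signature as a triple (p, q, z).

Answer: (3, 1, 1)

Derivation:
step 0: pivot -1 → sign −
step 1: pivot 1 → sign +
step 2: pivot 10 → sign +
step 3: pivot 10 → sign +
step 4: row/col 4 already zero → sign 0
signature = (3, 1, 1)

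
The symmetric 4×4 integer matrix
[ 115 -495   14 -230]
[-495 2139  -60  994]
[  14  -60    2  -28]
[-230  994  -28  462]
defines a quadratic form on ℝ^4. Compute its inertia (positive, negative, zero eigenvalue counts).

Answer: (4, 0, 0)

Derivation:
step 0: pivot 115 → sign +
step 1: pivot 192/23 → sign +
step 2: pivot 23/80 → sign +
step 3: pivot 2/69 → sign +
signature = (4, 0, 0)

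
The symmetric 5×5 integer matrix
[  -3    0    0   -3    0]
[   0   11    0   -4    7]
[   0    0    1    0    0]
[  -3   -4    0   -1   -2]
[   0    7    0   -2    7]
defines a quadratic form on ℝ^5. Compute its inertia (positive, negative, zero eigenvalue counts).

step 0: pivot -3 → sign −
step 1: pivot 11 → sign +
step 2: pivot 1 → sign +
step 3: pivot 6/11 → sign +
step 4: pivot 2 → sign +
signature = (4, 1, 0)

Answer: (4, 1, 0)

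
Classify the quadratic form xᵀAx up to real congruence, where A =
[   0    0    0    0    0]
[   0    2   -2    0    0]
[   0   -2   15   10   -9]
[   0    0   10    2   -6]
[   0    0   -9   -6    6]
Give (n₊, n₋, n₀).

step 0: pivot 2 → sign +
step 1: pivot 13 → sign +
step 2: pivot -74/13 → sign −
step 3: pivot -3/37 → sign −
step 4: row/col 4 already zero → sign 0
signature = (2, 2, 1)

Answer: (2, 2, 1)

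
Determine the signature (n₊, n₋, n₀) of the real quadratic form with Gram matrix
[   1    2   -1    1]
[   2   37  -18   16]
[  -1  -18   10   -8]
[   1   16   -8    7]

Answer: (4, 0, 0)

Derivation:
step 0: pivot 1 → sign +
step 1: pivot 33 → sign +
step 2: pivot 41/33 → sign +
step 3: pivot 1/41 → sign +
signature = (4, 0, 0)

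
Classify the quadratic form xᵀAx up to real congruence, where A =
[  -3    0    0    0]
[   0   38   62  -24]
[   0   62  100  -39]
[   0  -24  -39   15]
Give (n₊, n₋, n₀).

Answer: (1, 3, 0)

Derivation:
step 0: pivot -3 → sign −
step 1: pivot 38 → sign +
step 2: pivot -22/19 → sign −
step 3: pivot -3/22 → sign −
signature = (1, 3, 0)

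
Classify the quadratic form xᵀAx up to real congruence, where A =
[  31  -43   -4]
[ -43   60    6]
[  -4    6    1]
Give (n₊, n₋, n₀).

Answer: (2, 1, 0)

Derivation:
step 0: pivot 31 → sign +
step 1: pivot 11/31 → sign +
step 2: pivot -1/11 → sign −
signature = (2, 1, 0)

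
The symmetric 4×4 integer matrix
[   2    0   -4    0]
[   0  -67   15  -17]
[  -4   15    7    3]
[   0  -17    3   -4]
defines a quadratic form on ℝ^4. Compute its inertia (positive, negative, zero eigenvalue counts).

step 0: pivot 2 → sign +
step 1: pivot -67 → sign −
step 2: pivot 158/67 → sign +
step 3: pivot 3/79 → sign +
signature = (3, 1, 0)

Answer: (3, 1, 0)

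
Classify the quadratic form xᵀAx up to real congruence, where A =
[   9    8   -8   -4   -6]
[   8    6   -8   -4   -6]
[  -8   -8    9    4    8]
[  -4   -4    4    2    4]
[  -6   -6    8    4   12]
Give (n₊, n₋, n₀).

step 0: pivot 9 → sign +
step 1: pivot -10/9 → sign −
step 2: pivot 13/5 → sign +
step 3: pivot 2/13 → sign +
step 4: pivot 2 → sign +
signature = (4, 1, 0)

Answer: (4, 1, 0)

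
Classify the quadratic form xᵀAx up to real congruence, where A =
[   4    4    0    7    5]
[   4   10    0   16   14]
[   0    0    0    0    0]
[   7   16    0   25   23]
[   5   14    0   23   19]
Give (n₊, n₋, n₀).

step 0: pivot 4 → sign +
step 1: pivot 6 → sign +
step 2: pivot -3/4 → sign −
step 3: row/col 3 already zero → sign 0
step 4: row/col 4 already zero → sign 0
signature = (2, 1, 2)

Answer: (2, 1, 2)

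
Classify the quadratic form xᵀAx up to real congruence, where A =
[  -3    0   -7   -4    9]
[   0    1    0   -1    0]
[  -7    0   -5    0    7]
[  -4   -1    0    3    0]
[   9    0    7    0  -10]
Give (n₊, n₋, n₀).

step 0: pivot -3 → sign −
step 1: pivot 1 → sign +
step 2: pivot 34/3 → sign +
step 3: pivot -6/17 → sign −
step 4: pivot 1/3 → sign +
signature = (3, 2, 0)

Answer: (3, 2, 0)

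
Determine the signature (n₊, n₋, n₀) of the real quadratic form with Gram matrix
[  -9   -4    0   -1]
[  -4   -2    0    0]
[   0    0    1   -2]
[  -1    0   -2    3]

Answer: (1, 2, 1)

Derivation:
step 0: pivot -9 → sign −
step 1: pivot -2/9 → sign −
step 2: pivot 1 → sign +
step 3: row/col 3 already zero → sign 0
signature = (1, 2, 1)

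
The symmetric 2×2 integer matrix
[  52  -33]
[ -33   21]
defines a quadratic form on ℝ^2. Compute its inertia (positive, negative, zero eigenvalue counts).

Answer: (2, 0, 0)

Derivation:
step 0: pivot 52 → sign +
step 1: pivot 3/52 → sign +
signature = (2, 0, 0)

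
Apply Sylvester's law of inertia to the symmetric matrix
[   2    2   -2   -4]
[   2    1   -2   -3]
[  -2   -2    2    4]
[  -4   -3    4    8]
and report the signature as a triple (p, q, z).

step 0: pivot 2 → sign +
step 1: pivot -1 → sign −
step 2: pivot 1 → sign +
step 3: row/col 3 already zero → sign 0
signature = (2, 1, 1)

Answer: (2, 1, 1)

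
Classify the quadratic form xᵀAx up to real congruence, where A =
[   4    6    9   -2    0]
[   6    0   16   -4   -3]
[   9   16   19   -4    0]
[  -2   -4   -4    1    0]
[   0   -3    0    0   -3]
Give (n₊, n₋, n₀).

Answer: (2, 3, 0)

Derivation:
step 0: pivot 4 → sign +
step 1: pivot -9 → sign −
step 2: pivot -5/9 → sign −
step 3: pivot 1/5 → sign +
step 4: pivot -3/4 → sign −
signature = (2, 3, 0)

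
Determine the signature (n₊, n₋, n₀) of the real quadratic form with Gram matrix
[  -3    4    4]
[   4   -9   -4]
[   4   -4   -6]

step 0: pivot -3 → sign −
step 1: pivot -11/3 → sign −
step 2: pivot -2/11 → sign −
signature = (0, 3, 0)

Answer: (0, 3, 0)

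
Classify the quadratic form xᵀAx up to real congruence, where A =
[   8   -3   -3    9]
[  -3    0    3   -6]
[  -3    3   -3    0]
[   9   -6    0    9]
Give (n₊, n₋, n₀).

step 0: pivot 8 → sign +
step 1: pivot -9/8 → sign −
step 2: pivot -1 → sign −
step 3: pivot 6 → sign +
signature = (2, 2, 0)

Answer: (2, 2, 0)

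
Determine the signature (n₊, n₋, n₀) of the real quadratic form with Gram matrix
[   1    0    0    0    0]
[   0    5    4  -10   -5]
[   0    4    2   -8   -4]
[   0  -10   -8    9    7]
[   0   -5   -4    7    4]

Answer: (2, 3, 0)

Derivation:
step 0: pivot 1 → sign +
step 1: pivot 5 → sign +
step 2: pivot -6/5 → sign −
step 3: pivot -11 → sign −
step 4: pivot -2/11 → sign −
signature = (2, 3, 0)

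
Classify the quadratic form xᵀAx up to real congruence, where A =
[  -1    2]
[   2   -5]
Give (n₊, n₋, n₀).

Answer: (0, 2, 0)

Derivation:
step 0: pivot -1 → sign −
step 1: pivot -1 → sign −
signature = (0, 2, 0)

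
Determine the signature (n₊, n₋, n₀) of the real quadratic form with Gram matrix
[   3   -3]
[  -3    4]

step 0: pivot 3 → sign +
step 1: pivot 1 → sign +
signature = (2, 0, 0)

Answer: (2, 0, 0)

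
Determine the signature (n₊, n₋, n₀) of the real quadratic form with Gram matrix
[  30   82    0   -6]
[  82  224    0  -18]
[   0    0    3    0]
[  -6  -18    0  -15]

step 0: pivot 30 → sign +
step 1: pivot -2/15 → sign −
step 2: pivot 3 → sign +
step 3: pivot 3 → sign +
signature = (3, 1, 0)

Answer: (3, 1, 0)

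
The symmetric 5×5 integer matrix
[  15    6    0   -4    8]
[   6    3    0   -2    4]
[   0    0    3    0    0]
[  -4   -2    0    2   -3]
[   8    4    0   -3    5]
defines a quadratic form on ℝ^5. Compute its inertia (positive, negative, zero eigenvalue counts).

step 0: pivot 15 → sign +
step 1: pivot 3/5 → sign +
step 2: pivot 3 → sign +
step 3: pivot 2/3 → sign +
step 4: pivot -1/2 → sign −
signature = (4, 1, 0)

Answer: (4, 1, 0)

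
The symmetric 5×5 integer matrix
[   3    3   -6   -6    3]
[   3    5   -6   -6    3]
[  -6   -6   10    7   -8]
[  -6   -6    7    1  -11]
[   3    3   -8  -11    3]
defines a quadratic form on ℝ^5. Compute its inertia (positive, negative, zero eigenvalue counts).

step 0: pivot 3 → sign +
step 1: pivot 2 → sign +
step 2: pivot -2 → sign −
step 3: pivot 3/2 → sign +
step 4: pivot 2 → sign +
signature = (4, 1, 0)

Answer: (4, 1, 0)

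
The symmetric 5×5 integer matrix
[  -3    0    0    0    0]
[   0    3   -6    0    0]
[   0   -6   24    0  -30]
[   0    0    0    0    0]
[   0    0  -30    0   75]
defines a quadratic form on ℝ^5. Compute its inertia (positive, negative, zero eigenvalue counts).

Answer: (2, 1, 2)

Derivation:
step 0: pivot -3 → sign −
step 1: pivot 3 → sign +
step 2: pivot 12 → sign +
step 3: row/col 3 already zero → sign 0
step 4: row/col 4 already zero → sign 0
signature = (2, 1, 2)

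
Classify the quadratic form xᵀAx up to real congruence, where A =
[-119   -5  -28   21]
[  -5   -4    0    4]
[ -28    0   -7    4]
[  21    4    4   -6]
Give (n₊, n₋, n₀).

Answer: (1, 3, 0)

Derivation:
step 0: pivot -119 → sign −
step 1: pivot -451/119 → sign −
step 2: pivot -21/451 → sign −
step 3: pivot 2/7 → sign +
signature = (1, 3, 0)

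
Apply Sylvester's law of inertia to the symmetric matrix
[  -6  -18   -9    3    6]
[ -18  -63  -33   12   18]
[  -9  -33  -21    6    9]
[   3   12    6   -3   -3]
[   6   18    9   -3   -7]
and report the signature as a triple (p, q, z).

step 0: pivot -6 → sign −
step 1: pivot -9 → sign −
step 2: pivot -7/2 → sign −
step 3: pivot -3/7 → sign −
step 4: pivot -1 → sign −
signature = (0, 5, 0)

Answer: (0, 5, 0)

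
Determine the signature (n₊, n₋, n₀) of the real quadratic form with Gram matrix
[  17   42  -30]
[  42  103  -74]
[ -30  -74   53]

Answer: (2, 1, 0)

Derivation:
step 0: pivot 17 → sign +
step 1: pivot -13/17 → sign −
step 2: pivot 1/13 → sign +
signature = (2, 1, 0)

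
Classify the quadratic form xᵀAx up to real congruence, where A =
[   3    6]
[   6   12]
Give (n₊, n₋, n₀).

Answer: (1, 0, 1)

Derivation:
step 0: pivot 3 → sign +
step 1: row/col 1 already zero → sign 0
signature = (1, 0, 1)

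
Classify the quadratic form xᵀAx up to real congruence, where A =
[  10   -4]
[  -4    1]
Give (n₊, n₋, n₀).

Answer: (1, 1, 0)

Derivation:
step 0: pivot 10 → sign +
step 1: pivot -3/5 → sign −
signature = (1, 1, 0)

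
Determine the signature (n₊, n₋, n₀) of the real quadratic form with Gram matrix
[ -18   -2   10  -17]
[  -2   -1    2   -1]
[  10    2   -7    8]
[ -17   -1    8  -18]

Answer: (0, 4, 0)

Derivation:
step 0: pivot -18 → sign −
step 1: pivot -7/9 → sign −
step 2: pivot -3/7 → sign −
step 3: pivot -1/2 → sign −
signature = (0, 4, 0)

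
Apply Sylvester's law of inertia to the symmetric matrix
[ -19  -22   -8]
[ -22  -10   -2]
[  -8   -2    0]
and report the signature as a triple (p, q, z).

step 0: pivot -19 → sign −
step 1: pivot 294/19 → sign +
step 2: pivot -2/49 → sign −
signature = (1, 2, 0)

Answer: (1, 2, 0)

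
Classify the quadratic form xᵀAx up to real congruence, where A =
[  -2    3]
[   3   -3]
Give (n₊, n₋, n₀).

step 0: pivot -2 → sign −
step 1: pivot 3/2 → sign +
signature = (1, 1, 0)

Answer: (1, 1, 0)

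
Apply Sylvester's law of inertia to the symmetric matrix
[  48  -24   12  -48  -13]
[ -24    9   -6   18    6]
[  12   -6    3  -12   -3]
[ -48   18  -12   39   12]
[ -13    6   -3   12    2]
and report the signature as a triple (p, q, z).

step 0: pivot 48 → sign +
step 1: pivot -3 → sign −
step 2: pivot 3 → sign +
step 3: pivot -23/16 → sign −
step 4: pivot 1/23 → sign +
signature = (3, 2, 0)

Answer: (3, 2, 0)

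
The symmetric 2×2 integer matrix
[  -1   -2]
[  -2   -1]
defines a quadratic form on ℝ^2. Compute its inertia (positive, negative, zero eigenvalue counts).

step 0: pivot -1 → sign −
step 1: pivot 3 → sign +
signature = (1, 1, 0)

Answer: (1, 1, 0)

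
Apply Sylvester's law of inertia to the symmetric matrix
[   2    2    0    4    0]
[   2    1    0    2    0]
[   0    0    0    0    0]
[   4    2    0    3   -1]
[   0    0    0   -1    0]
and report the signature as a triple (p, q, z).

step 0: pivot 2 → sign +
step 1: pivot -1 → sign −
step 2: pivot -1 → sign −
step 3: pivot 1 → sign +
step 4: row/col 4 already zero → sign 0
signature = (2, 2, 1)

Answer: (2, 2, 1)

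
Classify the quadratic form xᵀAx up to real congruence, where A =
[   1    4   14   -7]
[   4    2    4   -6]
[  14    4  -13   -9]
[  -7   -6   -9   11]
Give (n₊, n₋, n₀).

Answer: (1, 3, 0)

Derivation:
step 0: pivot 1 → sign +
step 1: pivot -14 → sign −
step 2: pivot -111/7 → sign −
step 3: pivot -3/37 → sign −
signature = (1, 3, 0)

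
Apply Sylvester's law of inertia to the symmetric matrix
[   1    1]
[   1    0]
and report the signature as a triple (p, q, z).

step 0: pivot 1 → sign +
step 1: pivot -1 → sign −
signature = (1, 1, 0)

Answer: (1, 1, 0)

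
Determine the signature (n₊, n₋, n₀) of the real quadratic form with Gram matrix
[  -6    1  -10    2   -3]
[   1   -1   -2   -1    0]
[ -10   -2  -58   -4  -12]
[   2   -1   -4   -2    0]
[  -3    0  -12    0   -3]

Answer: (1, 4, 0)

Derivation:
step 0: pivot -6 → sign −
step 1: pivot -5/6 → sign −
step 2: pivot -126/5 → sign −
step 3: pivot -2/63 → sign −
step 4: pivot 3/2 → sign +
signature = (1, 4, 0)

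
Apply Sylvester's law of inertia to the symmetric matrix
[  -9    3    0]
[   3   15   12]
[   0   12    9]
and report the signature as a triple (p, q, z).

Answer: (1, 1, 1)

Derivation:
step 0: pivot -9 → sign −
step 1: pivot 16 → sign +
step 2: row/col 2 already zero → sign 0
signature = (1, 1, 1)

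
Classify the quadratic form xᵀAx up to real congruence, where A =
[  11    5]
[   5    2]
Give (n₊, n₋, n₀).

step 0: pivot 11 → sign +
step 1: pivot -3/11 → sign −
signature = (1, 1, 0)

Answer: (1, 1, 0)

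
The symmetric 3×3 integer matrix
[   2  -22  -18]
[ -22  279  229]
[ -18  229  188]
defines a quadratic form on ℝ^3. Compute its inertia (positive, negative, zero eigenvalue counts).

step 0: pivot 2 → sign +
step 1: pivot 37 → sign +
step 2: pivot 1/37 → sign +
signature = (3, 0, 0)

Answer: (3, 0, 0)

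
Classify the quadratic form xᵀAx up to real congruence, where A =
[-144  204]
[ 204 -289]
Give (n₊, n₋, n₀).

step 0: pivot -144 → sign −
step 1: row/col 1 already zero → sign 0
signature = (0, 1, 1)

Answer: (0, 1, 1)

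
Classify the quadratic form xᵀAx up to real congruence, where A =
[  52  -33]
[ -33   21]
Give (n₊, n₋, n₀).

step 0: pivot 52 → sign +
step 1: pivot 3/52 → sign +
signature = (2, 0, 0)

Answer: (2, 0, 0)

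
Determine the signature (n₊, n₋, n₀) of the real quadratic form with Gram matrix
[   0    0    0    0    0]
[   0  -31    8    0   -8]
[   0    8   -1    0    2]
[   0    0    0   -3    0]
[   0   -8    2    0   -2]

Answer: (2, 2, 1)

Derivation:
step 0: pivot -31 → sign −
step 1: pivot 33/31 → sign +
step 2: pivot -3 → sign −
step 3: pivot 2/33 → sign +
step 4: row/col 4 already zero → sign 0
signature = (2, 2, 1)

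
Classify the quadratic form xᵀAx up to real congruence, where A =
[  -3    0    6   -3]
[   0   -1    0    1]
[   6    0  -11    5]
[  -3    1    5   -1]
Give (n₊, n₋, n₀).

step 0: pivot -3 → sign −
step 1: pivot -1 → sign −
step 2: pivot 1 → sign +
step 3: pivot 2 → sign +
signature = (2, 2, 0)

Answer: (2, 2, 0)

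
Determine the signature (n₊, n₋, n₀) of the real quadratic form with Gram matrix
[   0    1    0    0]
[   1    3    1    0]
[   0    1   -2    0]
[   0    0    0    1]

Answer: (2, 2, 0)

Derivation:
step 0: pivot 3 → sign +
step 1: pivot -1/3 → sign −
step 2: pivot -2 → sign −
step 3: pivot 1 → sign +
signature = (2, 2, 0)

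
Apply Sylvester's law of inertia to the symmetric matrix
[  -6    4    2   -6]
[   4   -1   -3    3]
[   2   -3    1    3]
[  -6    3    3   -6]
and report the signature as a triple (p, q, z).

Answer: (1, 2, 1)

Derivation:
step 0: pivot -6 → sign −
step 1: pivot 5/3 → sign +
step 2: pivot -3/5 → sign −
step 3: row/col 3 already zero → sign 0
signature = (1, 2, 1)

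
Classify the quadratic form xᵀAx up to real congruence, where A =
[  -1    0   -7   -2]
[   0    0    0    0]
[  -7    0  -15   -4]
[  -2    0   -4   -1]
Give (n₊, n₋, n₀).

Answer: (2, 1, 1)

Derivation:
step 0: pivot -1 → sign −
step 1: pivot 34 → sign +
step 2: pivot 1/17 → sign +
step 3: row/col 3 already zero → sign 0
signature = (2, 1, 1)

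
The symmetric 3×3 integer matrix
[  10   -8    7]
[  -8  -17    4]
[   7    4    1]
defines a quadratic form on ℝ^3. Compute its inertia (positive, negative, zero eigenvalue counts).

step 0: pivot 10 → sign +
step 1: pivot -117/5 → sign −
step 2: pivot 1/26 → sign +
signature = (2, 1, 0)

Answer: (2, 1, 0)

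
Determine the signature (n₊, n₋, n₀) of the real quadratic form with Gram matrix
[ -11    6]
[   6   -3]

step 0: pivot -11 → sign −
step 1: pivot 3/11 → sign +
signature = (1, 1, 0)

Answer: (1, 1, 0)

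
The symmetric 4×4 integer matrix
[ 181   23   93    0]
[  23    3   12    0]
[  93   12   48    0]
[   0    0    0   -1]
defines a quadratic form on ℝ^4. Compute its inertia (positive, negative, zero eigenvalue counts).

Answer: (2, 2, 0)

Derivation:
step 0: pivot 181 → sign +
step 1: pivot 14/181 → sign +
step 2: pivot -3/14 → sign −
step 3: pivot -1 → sign −
signature = (2, 2, 0)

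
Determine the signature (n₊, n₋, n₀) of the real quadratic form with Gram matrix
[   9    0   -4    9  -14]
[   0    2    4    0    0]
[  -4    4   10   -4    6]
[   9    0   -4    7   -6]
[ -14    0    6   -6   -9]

step 0: pivot 9 → sign +
step 1: pivot 2 → sign +
step 2: pivot 2/9 → sign +
step 3: pivot -2 → sign −
step 4: pivot 1 → sign +
signature = (4, 1, 0)

Answer: (4, 1, 0)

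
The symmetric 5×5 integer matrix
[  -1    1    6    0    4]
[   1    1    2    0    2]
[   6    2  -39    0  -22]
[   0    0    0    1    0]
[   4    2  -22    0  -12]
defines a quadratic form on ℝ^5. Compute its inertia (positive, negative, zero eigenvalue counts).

step 0: pivot -1 → sign −
step 1: pivot 2 → sign +
step 2: pivot -35 → sign −
step 3: pivot 1 → sign +
step 4: pivot -6/35 → sign −
signature = (2, 3, 0)

Answer: (2, 3, 0)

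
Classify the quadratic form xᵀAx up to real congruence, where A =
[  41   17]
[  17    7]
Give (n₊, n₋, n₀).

step 0: pivot 41 → sign +
step 1: pivot -2/41 → sign −
signature = (1, 1, 0)

Answer: (1, 1, 0)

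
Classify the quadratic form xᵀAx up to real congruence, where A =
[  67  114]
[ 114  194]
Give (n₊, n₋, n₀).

step 0: pivot 67 → sign +
step 1: pivot 2/67 → sign +
signature = (2, 0, 0)

Answer: (2, 0, 0)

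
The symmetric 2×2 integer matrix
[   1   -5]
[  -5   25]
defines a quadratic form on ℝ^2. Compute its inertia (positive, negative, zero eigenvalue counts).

step 0: pivot 1 → sign +
step 1: row/col 1 already zero → sign 0
signature = (1, 0, 1)

Answer: (1, 0, 1)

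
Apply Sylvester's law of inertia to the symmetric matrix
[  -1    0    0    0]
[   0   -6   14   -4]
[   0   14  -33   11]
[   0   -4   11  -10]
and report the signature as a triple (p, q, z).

step 0: pivot -1 → sign −
step 1: pivot -6 → sign −
step 2: pivot -1/3 → sign −
step 3: pivot 1 → sign +
signature = (1, 3, 0)

Answer: (1, 3, 0)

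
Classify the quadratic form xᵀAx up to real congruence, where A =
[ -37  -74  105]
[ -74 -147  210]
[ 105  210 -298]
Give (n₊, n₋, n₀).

Answer: (1, 2, 0)

Derivation:
step 0: pivot -37 → sign −
step 1: pivot 1 → sign +
step 2: pivot -1/37 → sign −
signature = (1, 2, 0)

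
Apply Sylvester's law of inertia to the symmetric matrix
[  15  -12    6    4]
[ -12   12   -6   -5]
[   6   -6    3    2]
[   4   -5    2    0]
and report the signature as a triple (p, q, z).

step 0: pivot 15 → sign +
step 1: pivot 12/5 → sign +
step 2: pivot -29/12 → sign −
step 3: pivot 3/29 → sign +
signature = (3, 1, 0)

Answer: (3, 1, 0)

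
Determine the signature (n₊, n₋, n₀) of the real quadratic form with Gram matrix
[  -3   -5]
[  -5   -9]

Answer: (0, 2, 0)

Derivation:
step 0: pivot -3 → sign −
step 1: pivot -2/3 → sign −
signature = (0, 2, 0)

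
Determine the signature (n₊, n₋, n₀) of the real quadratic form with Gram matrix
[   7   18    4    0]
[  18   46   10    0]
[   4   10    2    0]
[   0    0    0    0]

Answer: (1, 1, 2)

Derivation:
step 0: pivot 7 → sign +
step 1: pivot -2/7 → sign −
step 2: row/col 2 already zero → sign 0
step 3: row/col 3 already zero → sign 0
signature = (1, 1, 2)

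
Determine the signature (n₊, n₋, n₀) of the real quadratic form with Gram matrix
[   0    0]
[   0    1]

Answer: (1, 0, 1)

Derivation:
step 0: pivot 1 → sign +
step 1: row/col 1 already zero → sign 0
signature = (1, 0, 1)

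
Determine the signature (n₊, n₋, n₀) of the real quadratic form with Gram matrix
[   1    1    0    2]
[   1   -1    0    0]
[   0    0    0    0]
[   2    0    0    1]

Answer: (1, 2, 1)

Derivation:
step 0: pivot 1 → sign +
step 1: pivot -2 → sign −
step 2: pivot -1 → sign −
step 3: row/col 3 already zero → sign 0
signature = (1, 2, 1)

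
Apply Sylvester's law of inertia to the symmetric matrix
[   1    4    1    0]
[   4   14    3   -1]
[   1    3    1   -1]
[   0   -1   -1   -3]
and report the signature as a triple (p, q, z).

Answer: (2, 2, 0)

Derivation:
step 0: pivot 1 → sign +
step 1: pivot -2 → sign −
step 2: pivot 1/2 → sign +
step 3: pivot -3 → sign −
signature = (2, 2, 0)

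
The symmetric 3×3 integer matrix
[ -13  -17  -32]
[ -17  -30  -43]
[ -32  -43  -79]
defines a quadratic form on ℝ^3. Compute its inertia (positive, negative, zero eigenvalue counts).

step 0: pivot -13 → sign −
step 1: pivot -101/13 → sign −
step 2: pivot -6/101 → sign −
signature = (0, 3, 0)

Answer: (0, 3, 0)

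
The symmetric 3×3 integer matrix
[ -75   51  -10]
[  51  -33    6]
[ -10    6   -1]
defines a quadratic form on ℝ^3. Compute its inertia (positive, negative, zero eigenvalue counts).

step 0: pivot -75 → sign −
step 1: pivot 42/25 → sign +
step 2: pivot -1/21 → sign −
signature = (1, 2, 0)

Answer: (1, 2, 0)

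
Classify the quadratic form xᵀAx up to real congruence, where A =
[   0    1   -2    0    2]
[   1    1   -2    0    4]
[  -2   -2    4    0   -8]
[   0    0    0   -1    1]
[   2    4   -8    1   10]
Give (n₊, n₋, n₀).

Answer: (1, 3, 1)

Derivation:
step 0: pivot 1 → sign +
step 1: pivot -1 → sign −
step 2: pivot -1 → sign −
step 3: pivot -1 → sign −
step 4: row/col 4 already zero → sign 0
signature = (1, 3, 1)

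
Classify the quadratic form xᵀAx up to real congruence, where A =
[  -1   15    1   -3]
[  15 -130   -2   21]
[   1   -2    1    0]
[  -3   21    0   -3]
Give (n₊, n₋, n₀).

Answer: (2, 2, 0)

Derivation:
step 0: pivot -1 → sign −
step 1: pivot 95 → sign +
step 2: pivot 21/95 → sign +
step 3: pivot -3/7 → sign −
signature = (2, 2, 0)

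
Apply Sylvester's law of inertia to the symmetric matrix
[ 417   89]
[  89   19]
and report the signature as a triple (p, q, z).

Answer: (2, 0, 0)

Derivation:
step 0: pivot 417 → sign +
step 1: pivot 2/417 → sign +
signature = (2, 0, 0)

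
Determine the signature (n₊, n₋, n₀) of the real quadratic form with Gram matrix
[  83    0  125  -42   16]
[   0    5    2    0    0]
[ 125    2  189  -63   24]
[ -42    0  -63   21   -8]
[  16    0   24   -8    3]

Answer: (3, 2, 0)

Derivation:
step 0: pivot 83 → sign +
step 1: pivot 5 → sign +
step 2: pivot -22/415 → sign −
step 3: pivot 21/22 → sign +
step 4: pivot -1/21 → sign −
signature = (3, 2, 0)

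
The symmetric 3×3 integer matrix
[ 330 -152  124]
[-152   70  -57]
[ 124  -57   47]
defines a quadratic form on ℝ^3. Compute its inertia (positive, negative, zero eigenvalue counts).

Answer: (2, 1, 0)

Derivation:
step 0: pivot 330 → sign +
step 1: pivot -2/165 → sign −
step 2: pivot 3/2 → sign +
signature = (2, 1, 0)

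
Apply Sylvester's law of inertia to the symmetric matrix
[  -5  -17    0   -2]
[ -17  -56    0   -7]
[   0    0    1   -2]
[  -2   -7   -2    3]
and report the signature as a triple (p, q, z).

step 0: pivot -5 → sign −
step 1: pivot 9/5 → sign +
step 2: pivot 1 → sign +
step 3: pivot -2/9 → sign −
signature = (2, 2, 0)

Answer: (2, 2, 0)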